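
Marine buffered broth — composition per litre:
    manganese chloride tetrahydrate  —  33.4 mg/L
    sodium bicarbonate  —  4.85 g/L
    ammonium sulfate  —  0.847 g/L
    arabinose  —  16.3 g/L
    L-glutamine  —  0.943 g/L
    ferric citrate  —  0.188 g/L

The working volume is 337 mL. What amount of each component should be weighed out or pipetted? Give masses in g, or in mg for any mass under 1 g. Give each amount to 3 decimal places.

Working volume: 337 mL = 0.337 L.
manganese chloride tetrahydrate: 33.4 mg/L × 0.337 L = 11.256 mg
sodium bicarbonate: 4.85 g/L × 0.337 L = 1.634 g
ammonium sulfate: 0.847 g/L × 0.337 L = 0.285439 g = 285.439 mg
arabinose: 16.3 g/L × 0.337 L = 5.493 g
L-glutamine: 0.943 g/L × 0.337 L = 0.317791 g = 317.791 mg
ferric citrate: 0.188 g/L × 0.337 L = 0.063356 g = 63.356 mg

manganese chloride tetrahydrate 11.256 mg; sodium bicarbonate 1.634 g; ammonium sulfate 285.439 mg; arabinose 5.493 g; L-glutamine 317.791 mg; ferric citrate 63.356 mg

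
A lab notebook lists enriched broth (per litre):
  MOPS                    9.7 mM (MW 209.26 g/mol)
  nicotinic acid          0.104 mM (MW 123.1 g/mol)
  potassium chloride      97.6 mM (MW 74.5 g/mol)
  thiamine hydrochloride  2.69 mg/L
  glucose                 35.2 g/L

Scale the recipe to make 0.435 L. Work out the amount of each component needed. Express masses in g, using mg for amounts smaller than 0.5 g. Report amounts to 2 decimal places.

Scale factor relative to 1 L: 0.435.
MOPS: 9.7 mmol/L × 209.26 g/mol × 0.435 L ÷ 1000 = 0.88 g
nicotinic acid: 0.104 mmol/L × 123.1 mg/mmol × 0.435 L = 5.57 mg
potassium chloride: 97.6 mmol/L × 74.5 g/mol × 0.435 L ÷ 1000 = 3.16 g
thiamine hydrochloride: 2.69 mg/L × 0.435 L = 1.17 mg
glucose: 35.2 g/L × 0.435 L = 15.31 g

MOPS 0.88 g; nicotinic acid 5.57 mg; potassium chloride 3.16 g; thiamine hydrochloride 1.17 mg; glucose 15.31 g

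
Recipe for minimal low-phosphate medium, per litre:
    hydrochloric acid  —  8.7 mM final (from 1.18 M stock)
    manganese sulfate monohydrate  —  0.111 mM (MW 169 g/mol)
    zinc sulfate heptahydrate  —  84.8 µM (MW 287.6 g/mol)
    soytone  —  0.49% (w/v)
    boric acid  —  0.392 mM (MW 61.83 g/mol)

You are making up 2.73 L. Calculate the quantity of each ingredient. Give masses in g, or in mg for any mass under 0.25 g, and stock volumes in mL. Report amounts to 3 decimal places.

Working volume: 2.73 L.
hydrochloric acid: dilute stock: 8.7 mM × 2730 mL ÷ 1180 mM = 20.128 mL
manganese sulfate monohydrate: 0.111 mmol/L × 169 mg/mmol × 2.73 L = 51.212 mg
zinc sulfate heptahydrate: 84.8 µmol/L × 287.6 g/mol × 2.73 L ÷ 1000 = 66.581 mg
soytone: 0.49% w/v = 4.9 g/L → 4.9 × 2.73 L = 13.377 g
boric acid: 0.392 mmol/L × 61.83 mg/mmol × 2.73 L = 66.168 mg

hydrochloric acid 20.128 mL; manganese sulfate monohydrate 51.212 mg; zinc sulfate heptahydrate 66.581 mg; soytone 13.377 g; boric acid 66.168 mg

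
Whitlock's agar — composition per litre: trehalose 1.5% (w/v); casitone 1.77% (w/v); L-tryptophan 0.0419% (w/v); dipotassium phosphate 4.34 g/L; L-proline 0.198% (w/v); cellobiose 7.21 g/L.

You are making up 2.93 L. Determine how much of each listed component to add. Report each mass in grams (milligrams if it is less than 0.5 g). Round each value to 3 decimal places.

Working volume: 2.93 L.
trehalose: 1.5 g per 100 mL × 2930 mL ÷ 100 = 43.950 g
casitone: 1.77 g per 100 mL × 2930 mL ÷ 100 = 51.861 g
L-tryptophan: 0.0419% w/v = 0.419 g/L → 0.419 × 2.93 L = 1.228 g
dipotassium phosphate: 4.34 g/L × 2.93 L = 12.716 g
L-proline: 0.198% w/v = 1.98 g/L → 1.98 × 2.93 L = 5.801 g
cellobiose: 7.21 g/L × 2.93 L = 21.125 g

trehalose 43.950 g; casitone 51.861 g; L-tryptophan 1.228 g; dipotassium phosphate 12.716 g; L-proline 5.801 g; cellobiose 21.125 g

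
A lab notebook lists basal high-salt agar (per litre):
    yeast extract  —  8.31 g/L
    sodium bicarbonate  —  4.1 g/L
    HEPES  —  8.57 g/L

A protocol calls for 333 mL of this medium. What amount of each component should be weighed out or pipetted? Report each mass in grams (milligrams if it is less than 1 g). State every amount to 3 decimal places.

Target volume = 333 mL = 0.333 L.
yeast extract: 8.31 g/L × 0.333 L = 2.767 g
sodium bicarbonate: 4.1 g/L × 0.333 L = 1.365 g
HEPES: 8.57 g/L × 0.333 L = 2.854 g

yeast extract 2.767 g; sodium bicarbonate 1.365 g; HEPES 2.854 g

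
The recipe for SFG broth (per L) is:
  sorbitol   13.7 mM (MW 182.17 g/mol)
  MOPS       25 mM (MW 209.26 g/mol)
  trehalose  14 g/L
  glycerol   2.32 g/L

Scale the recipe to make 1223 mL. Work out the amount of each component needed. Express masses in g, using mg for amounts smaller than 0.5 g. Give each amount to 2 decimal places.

Target volume = 1223 mL = 1.223 L.
sorbitol: 13.7 mmol/L × 182.17 g/mol × 1.223 L ÷ 1000 = 3.05 g
MOPS: 25 mmol/L × 209.26 g/mol × 1.223 L ÷ 1000 = 6.40 g
trehalose: 14 g/L × 1.223 L = 17.12 g
glycerol: 2.32 g/L × 1.223 L = 2.84 g

sorbitol 3.05 g; MOPS 6.40 g; trehalose 17.12 g; glycerol 2.84 g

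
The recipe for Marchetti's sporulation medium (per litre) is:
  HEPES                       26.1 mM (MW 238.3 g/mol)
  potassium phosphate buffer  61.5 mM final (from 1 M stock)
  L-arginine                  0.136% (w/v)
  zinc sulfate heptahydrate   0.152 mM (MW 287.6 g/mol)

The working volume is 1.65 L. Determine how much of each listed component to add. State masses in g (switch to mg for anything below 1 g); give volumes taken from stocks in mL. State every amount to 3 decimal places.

Scale factor relative to 1 L: 1.65.
HEPES: 26.1 mmol/L × 238.3 g/mol × 1.65 L ÷ 1000 = 10.262 g
potassium phosphate buffer: dilute stock: 61.5 mM × 1650 mL ÷ 1000 mM = 101.475 mL
L-arginine: 0.136% w/v = 1.36 g/L → 1.36 × 1.65 L = 2.244 g
zinc sulfate heptahydrate: 0.152 mmol/L × 287.6 mg/mmol × 1.65 L = 72.130 mg

HEPES 10.262 g; potassium phosphate buffer 101.475 mL; L-arginine 2.244 g; zinc sulfate heptahydrate 72.130 mg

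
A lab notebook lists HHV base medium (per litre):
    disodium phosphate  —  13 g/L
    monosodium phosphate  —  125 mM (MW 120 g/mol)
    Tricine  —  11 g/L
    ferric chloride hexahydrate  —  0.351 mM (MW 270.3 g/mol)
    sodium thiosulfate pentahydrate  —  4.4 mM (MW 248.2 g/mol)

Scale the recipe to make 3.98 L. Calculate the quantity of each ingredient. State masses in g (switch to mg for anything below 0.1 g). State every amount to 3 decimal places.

Scale factor relative to 1 L: 3.98.
disodium phosphate: 13 g/L × 3.98 L = 51.740 g
monosodium phosphate: 125 mmol/L × 120 g/mol × 3.98 L ÷ 1000 = 59.700 g
Tricine: 11 g/L × 3.98 L = 43.780 g
ferric chloride hexahydrate: 0.351 mmol/L × 270.3 g/mol × 3.98 L ÷ 1000 = 0.378 g
sodium thiosulfate pentahydrate: 4.4 mmol/L × 248.2 g/mol × 3.98 L ÷ 1000 = 4.346 g

disodium phosphate 51.740 g; monosodium phosphate 59.700 g; Tricine 43.780 g; ferric chloride hexahydrate 0.378 g; sodium thiosulfate pentahydrate 4.346 g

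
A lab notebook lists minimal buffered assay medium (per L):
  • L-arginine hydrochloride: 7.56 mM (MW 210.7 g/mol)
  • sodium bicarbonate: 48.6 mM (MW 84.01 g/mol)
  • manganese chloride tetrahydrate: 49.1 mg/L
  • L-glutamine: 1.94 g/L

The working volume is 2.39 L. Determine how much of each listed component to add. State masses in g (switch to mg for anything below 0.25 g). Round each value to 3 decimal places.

Working volume: 2.39 L.
L-arginine hydrochloride: 7.56 mmol/L × 210.7 g/mol × 2.39 L ÷ 1000 = 3.807 g
sodium bicarbonate: 48.6 mmol/L × 84.01 g/mol × 2.39 L ÷ 1000 = 9.758 g
manganese chloride tetrahydrate: 49.1 mg/L × 2.39 L = 117.349 mg
L-glutamine: 1.94 g/L × 2.39 L = 4.637 g

L-arginine hydrochloride 3.807 g; sodium bicarbonate 9.758 g; manganese chloride tetrahydrate 117.349 mg; L-glutamine 4.637 g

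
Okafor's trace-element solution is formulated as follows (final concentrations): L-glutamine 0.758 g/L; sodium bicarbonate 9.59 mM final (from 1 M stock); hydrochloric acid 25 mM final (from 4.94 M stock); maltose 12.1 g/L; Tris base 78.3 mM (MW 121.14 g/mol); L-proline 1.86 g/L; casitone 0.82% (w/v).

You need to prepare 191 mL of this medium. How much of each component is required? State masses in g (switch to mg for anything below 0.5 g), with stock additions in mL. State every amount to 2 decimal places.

L-glutamine 144.78 mg; sodium bicarbonate 1.83 mL; hydrochloric acid 0.97 mL; maltose 2.31 g; Tris base 1.81 g; L-proline 355.26 mg; casitone 1.57 g

Target volume = 191 mL = 0.191 L.
L-glutamine: 0.758 g/L × 0.191 L = 0.144778 g = 144.78 mg
sodium bicarbonate: C1V1 = C2V2 → 9.59 mM × 191 mL ÷ 1000 mM = 1.83 mL
hydrochloric acid: dilute stock: 25 mM × 191 mL ÷ 4940 mM = 0.97 mL
maltose: 12.1 g/L × 0.191 L = 2.31 g
Tris base: 78.3 mmol/L × 121.14 g/mol × 0.191 L ÷ 1000 = 1.81 g
L-proline: 1.86 g/L × 0.191 L = 0.35526 g = 355.26 mg
casitone: 0.82 g per 100 mL × 191 mL ÷ 100 = 1.57 g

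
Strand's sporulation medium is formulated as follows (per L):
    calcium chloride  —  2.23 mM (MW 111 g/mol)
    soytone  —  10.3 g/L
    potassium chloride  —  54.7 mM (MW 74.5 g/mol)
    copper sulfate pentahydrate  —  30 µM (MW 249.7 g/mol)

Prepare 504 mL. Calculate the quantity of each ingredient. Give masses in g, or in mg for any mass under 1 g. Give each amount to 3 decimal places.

Working volume: 504 mL = 0.504 L.
calcium chloride: 2.23 mmol/L × 111 mg/mmol × 0.504 L = 124.755 mg
soytone: 10.3 g/L × 0.504 L = 5.191 g
potassium chloride: 54.7 mmol/L × 74.5 g/mol × 0.504 L ÷ 1000 = 2.054 g
copper sulfate pentahydrate: 30 µmol/L × 249.7 g/mol × 0.504 L ÷ 1000 = 3.775 mg

calcium chloride 124.755 mg; soytone 5.191 g; potassium chloride 2.054 g; copper sulfate pentahydrate 3.775 mg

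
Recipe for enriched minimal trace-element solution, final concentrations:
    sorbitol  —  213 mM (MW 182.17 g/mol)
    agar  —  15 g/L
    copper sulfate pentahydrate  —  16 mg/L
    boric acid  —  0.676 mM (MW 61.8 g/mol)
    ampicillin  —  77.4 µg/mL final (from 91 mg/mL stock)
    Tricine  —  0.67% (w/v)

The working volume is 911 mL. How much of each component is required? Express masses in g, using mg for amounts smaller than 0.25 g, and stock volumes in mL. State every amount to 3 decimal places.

sorbitol 35.349 g; agar 13.665 g; copper sulfate pentahydrate 14.576 mg; boric acid 38.059 mg; ampicillin 0.775 mL; Tricine 6.104 g

Scale factor relative to 1 L: 0.911.
sorbitol: 213 mmol/L × 182.17 g/mol × 0.911 L ÷ 1000 = 35.349 g
agar: 15 g/L × 0.911 L = 13.665 g
copper sulfate pentahydrate: 16 mg/L × 0.911 L = 14.576 mg
boric acid: 0.676 mmol/L × 61.8 mg/mmol × 0.911 L = 38.059 mg
ampicillin: dilute stock: 77.4 µg/mL × 911 mL ÷ 91000 µg/mL = 0.775 mL
Tricine: 0.67 g per 100 mL × 911 mL ÷ 100 = 6.104 g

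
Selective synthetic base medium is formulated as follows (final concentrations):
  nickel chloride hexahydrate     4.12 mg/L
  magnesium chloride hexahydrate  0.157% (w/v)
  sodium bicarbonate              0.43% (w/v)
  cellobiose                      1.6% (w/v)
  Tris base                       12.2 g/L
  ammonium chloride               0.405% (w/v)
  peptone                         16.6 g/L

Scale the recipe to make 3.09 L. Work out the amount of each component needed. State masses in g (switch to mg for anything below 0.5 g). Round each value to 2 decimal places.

nickel chloride hexahydrate 12.73 mg; magnesium chloride hexahydrate 4.85 g; sodium bicarbonate 13.29 g; cellobiose 49.44 g; Tris base 37.70 g; ammonium chloride 12.51 g; peptone 51.29 g

Working volume: 3.09 L.
nickel chloride hexahydrate: 4.12 mg/L × 3.09 L = 12.73 mg
magnesium chloride hexahydrate: 0.157 g per 100 mL × 3090 mL ÷ 100 = 4.85 g
sodium bicarbonate: 0.43 g per 100 mL × 3090 mL ÷ 100 = 13.29 g
cellobiose: 1.6 g per 100 mL × 3090 mL ÷ 100 = 49.44 g
Tris base: 12.2 g/L × 3.09 L = 37.70 g
ammonium chloride: 0.405 g per 100 mL × 3090 mL ÷ 100 = 12.51 g
peptone: 16.6 g/L × 3.09 L = 51.29 g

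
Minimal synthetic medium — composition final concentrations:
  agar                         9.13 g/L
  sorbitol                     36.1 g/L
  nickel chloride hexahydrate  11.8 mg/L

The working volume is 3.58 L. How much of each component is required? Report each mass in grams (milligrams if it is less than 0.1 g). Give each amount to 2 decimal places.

agar 32.69 g; sorbitol 129.24 g; nickel chloride hexahydrate 42.24 mg

Working volume: 3.58 L.
agar: 9.13 g/L × 3.58 L = 32.69 g
sorbitol: 36.1 g/L × 3.58 L = 129.24 g
nickel chloride hexahydrate: 11.8 mg/L × 3.58 L = 42.24 mg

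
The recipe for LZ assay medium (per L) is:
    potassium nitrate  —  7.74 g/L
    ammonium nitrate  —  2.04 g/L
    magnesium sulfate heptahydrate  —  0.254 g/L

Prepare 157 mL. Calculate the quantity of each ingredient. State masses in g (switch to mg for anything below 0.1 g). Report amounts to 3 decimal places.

Scale factor relative to 1 L: 0.157.
potassium nitrate: 7.74 g/L × 0.157 L = 1.215 g
ammonium nitrate: 2.04 g/L × 0.157 L = 0.320 g
magnesium sulfate heptahydrate: 0.254 g/L × 0.157 L = 0.039878 g = 39.878 mg

potassium nitrate 1.215 g; ammonium nitrate 0.320 g; magnesium sulfate heptahydrate 39.878 mg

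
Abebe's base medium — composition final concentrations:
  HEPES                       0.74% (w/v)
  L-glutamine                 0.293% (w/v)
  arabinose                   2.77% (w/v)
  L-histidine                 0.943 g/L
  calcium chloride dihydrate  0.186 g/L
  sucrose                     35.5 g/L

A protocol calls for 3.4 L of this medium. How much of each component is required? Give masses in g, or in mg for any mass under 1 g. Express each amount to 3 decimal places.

Working volume: 3.4 L.
HEPES: 0.74% w/v = 7.4 g/L → 7.4 × 3.4 L = 25.160 g
L-glutamine: 0.293% w/v = 2.93 g/L → 2.93 × 3.4 L = 9.962 g
arabinose: 2.77% w/v = 27.7 g/L → 27.7 × 3.4 L = 94.180 g
L-histidine: 0.943 g/L × 3.4 L = 3.206 g
calcium chloride dihydrate: 0.186 g/L × 3.4 L = 0.6324 g = 632.400 mg
sucrose: 35.5 g/L × 3.4 L = 120.700 g

HEPES 25.160 g; L-glutamine 9.962 g; arabinose 94.180 g; L-histidine 3.206 g; calcium chloride dihydrate 632.400 mg; sucrose 120.700 g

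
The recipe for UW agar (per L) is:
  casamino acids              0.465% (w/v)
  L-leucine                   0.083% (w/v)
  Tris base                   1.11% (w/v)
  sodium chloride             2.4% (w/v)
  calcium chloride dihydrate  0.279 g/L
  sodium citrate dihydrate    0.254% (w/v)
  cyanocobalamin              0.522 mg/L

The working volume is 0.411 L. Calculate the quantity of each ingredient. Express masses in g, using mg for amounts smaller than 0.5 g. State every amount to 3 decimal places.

Scale factor relative to 1 L: 0.411.
casamino acids: 0.465% w/v = 4.65 g/L → 4.65 × 0.411 L = 1.911 g
L-leucine: 0.083 g per 100 mL × 411 mL ÷ 100 = 0.34113 g = 341.130 mg
Tris base: 1.11 g per 100 mL × 411 mL ÷ 100 = 4.562 g
sodium chloride: 2.4 g per 100 mL × 411 mL ÷ 100 = 9.864 g
calcium chloride dihydrate: 0.279 g/L × 0.411 L = 0.114669 g = 114.669 mg
sodium citrate dihydrate: 0.254% w/v = 2.54 g/L → 2.54 × 0.411 L = 1.044 g
cyanocobalamin: 0.522 mg/L × 0.411 L = 0.215 mg

casamino acids 1.911 g; L-leucine 341.130 mg; Tris base 4.562 g; sodium chloride 9.864 g; calcium chloride dihydrate 114.669 mg; sodium citrate dihydrate 1.044 g; cyanocobalamin 0.215 mg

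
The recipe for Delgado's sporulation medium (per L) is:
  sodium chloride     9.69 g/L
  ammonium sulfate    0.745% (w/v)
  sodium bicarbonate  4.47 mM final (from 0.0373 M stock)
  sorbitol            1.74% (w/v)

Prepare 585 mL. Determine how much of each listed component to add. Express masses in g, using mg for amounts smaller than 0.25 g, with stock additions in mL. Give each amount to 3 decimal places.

Scale factor relative to 1 L: 0.585.
sodium chloride: 9.69 g/L × 0.585 L = 5.669 g
ammonium sulfate: 0.745 g per 100 mL × 585 mL ÷ 100 = 4.358 g
sodium bicarbonate: C1V1 = C2V2 → 4.47 mM × 585 mL ÷ 37.3 mM = 70.106 mL
sorbitol: 1.74% w/v = 17.4 g/L → 17.4 × 0.585 L = 10.179 g

sodium chloride 5.669 g; ammonium sulfate 4.358 g; sodium bicarbonate 70.106 mL; sorbitol 10.179 g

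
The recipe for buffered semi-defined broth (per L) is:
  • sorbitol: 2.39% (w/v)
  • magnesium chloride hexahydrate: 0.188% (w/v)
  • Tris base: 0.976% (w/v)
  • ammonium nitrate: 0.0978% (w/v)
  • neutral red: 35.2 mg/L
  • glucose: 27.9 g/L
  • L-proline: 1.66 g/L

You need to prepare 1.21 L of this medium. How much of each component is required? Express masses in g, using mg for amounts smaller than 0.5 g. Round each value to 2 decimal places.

sorbitol 28.92 g; magnesium chloride hexahydrate 2.27 g; Tris base 11.81 g; ammonium nitrate 1.18 g; neutral red 42.59 mg; glucose 33.76 g; L-proline 2.01 g

Working volume: 1.21 L.
sorbitol: 2.39% w/v = 23.9 g/L → 23.9 × 1.21 L = 28.92 g
magnesium chloride hexahydrate: 0.188 g per 100 mL × 1210 mL ÷ 100 = 2.27 g
Tris base: 0.976% w/v = 9.76 g/L → 9.76 × 1.21 L = 11.81 g
ammonium nitrate: 0.0978 g per 100 mL × 1210 mL ÷ 100 = 1.18 g
neutral red: 35.2 mg/L × 1.21 L = 42.59 mg
glucose: 27.9 g/L × 1.21 L = 33.76 g
L-proline: 1.66 g/L × 1.21 L = 2.01 g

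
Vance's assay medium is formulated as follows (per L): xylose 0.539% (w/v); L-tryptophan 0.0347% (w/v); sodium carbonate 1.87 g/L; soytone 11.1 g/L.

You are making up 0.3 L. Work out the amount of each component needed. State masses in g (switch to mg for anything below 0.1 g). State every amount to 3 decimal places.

Working volume: 0.3 L.
xylose: 0.539 g per 100 mL × 300 mL ÷ 100 = 1.617 g
L-tryptophan: 0.0347% w/v = 0.347 g/L → 0.347 × 0.3 L = 0.104 g
sodium carbonate: 1.87 g/L × 0.3 L = 0.561 g
soytone: 11.1 g/L × 0.3 L = 3.330 g

xylose 1.617 g; L-tryptophan 0.104 g; sodium carbonate 0.561 g; soytone 3.330 g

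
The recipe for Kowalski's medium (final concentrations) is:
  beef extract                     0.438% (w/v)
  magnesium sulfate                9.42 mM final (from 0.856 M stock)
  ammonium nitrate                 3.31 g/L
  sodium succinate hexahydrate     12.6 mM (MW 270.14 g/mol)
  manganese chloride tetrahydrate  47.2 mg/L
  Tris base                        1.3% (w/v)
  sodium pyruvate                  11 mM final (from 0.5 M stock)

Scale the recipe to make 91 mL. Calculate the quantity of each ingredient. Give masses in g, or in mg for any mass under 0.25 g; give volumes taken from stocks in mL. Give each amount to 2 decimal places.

beef extract 0.40 g; magnesium sulfate 1.00 mL; ammonium nitrate 0.30 g; sodium succinate hexahydrate 0.31 g; manganese chloride tetrahydrate 4.30 mg; Tris base 1.18 g; sodium pyruvate 2.00 mL

Target volume = 91 mL = 0.091 L.
beef extract: 0.438 g per 100 mL × 91 mL ÷ 100 = 0.40 g
magnesium sulfate: V = C2·V2/C1 = 9.42 mM × 91 mL ÷ 856 mM = 1.00 mL
ammonium nitrate: 3.31 g/L × 0.091 L = 0.30 g
sodium succinate hexahydrate: 12.6 mmol/L × 270.14 g/mol × 0.091 L ÷ 1000 = 0.31 g
manganese chloride tetrahydrate: 47.2 mg/L × 0.091 L = 4.30 mg
Tris base: 1.3% w/v = 13 g/L → 13 × 0.091 L = 1.18 g
sodium pyruvate: C1V1 = C2V2 → 11 mM × 91 mL ÷ 500 mM = 2.00 mL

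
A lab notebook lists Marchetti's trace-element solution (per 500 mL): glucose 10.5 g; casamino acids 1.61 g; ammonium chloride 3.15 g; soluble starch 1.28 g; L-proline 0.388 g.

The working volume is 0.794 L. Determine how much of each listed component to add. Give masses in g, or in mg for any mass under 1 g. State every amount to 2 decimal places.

Scale factor = 794 mL / 500 mL = 1.588.
glucose: 10.5 g × (794 mL / 500 mL) = 16.67 g
casamino acids: 1.61 g × (794 mL / 500 mL) = 2.56 g
ammonium chloride: 3.15 g × (794 mL / 500 mL) = 5.00 g
soluble starch: 1.28 g × (794 mL / 500 mL) = 2.03 g
L-proline: 0.388 g × (794 mL / 500 mL) = 0.616144 g = 616.14 mg

glucose 16.67 g; casamino acids 2.56 g; ammonium chloride 5.00 g; soluble starch 2.03 g; L-proline 616.14 mg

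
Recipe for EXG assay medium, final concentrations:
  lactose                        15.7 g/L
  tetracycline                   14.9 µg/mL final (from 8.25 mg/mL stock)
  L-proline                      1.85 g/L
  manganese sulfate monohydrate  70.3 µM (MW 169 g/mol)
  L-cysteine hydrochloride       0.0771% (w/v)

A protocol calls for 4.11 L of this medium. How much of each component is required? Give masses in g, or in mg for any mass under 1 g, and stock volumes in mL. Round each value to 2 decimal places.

Working volume: 4.11 L.
lactose: 15.7 g/L × 4.11 L = 64.53 g
tetracycline: C1V1 = C2V2 → 14.9 µg/mL × 4110 mL ÷ 8250 µg/mL = 7.42 mL
L-proline: 1.85 g/L × 4.11 L = 7.60 g
manganese sulfate monohydrate: 70.3 µmol/L × 169 g/mol × 4.11 L ÷ 1000 = 48.83 mg
L-cysteine hydrochloride: 0.0771% w/v = 0.771 g/L → 0.771 × 4.11 L = 3.17 g

lactose 64.53 g; tetracycline 7.42 mL; L-proline 7.60 g; manganese sulfate monohydrate 48.83 mg; L-cysteine hydrochloride 3.17 g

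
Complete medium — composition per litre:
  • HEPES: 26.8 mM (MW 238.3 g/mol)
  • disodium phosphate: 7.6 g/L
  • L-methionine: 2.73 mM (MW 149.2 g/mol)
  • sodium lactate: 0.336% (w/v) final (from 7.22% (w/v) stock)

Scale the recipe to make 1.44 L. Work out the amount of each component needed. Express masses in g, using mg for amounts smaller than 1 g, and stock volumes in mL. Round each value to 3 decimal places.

HEPES 9.196 g; disodium phosphate 10.944 g; L-methionine 586.535 mg; sodium lactate 67.014 mL

Scale factor relative to 1 L: 1.44.
HEPES: 26.8 mmol/L × 238.3 g/mol × 1.44 L ÷ 1000 = 9.196 g
disodium phosphate: 7.6 g/L × 1.44 L = 10.944 g
L-methionine: 2.73 mmol/L × 149.2 mg/mmol × 1.44 L = 586.535 mg
sodium lactate: C1V1 = C2V2 → 0.336% ÷ 7.22% × 1440 mL = 67.014 mL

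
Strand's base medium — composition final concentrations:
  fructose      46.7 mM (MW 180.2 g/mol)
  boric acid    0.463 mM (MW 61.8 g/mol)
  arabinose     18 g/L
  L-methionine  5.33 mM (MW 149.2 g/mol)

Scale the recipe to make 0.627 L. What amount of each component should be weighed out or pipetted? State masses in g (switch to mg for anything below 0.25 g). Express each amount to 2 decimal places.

Working volume: 0.627 L.
fructose: 46.7 mmol/L × 180.2 g/mol × 0.627 L ÷ 1000 = 5.28 g
boric acid: 0.463 mmol/L × 61.8 mg/mmol × 0.627 L = 17.94 mg
arabinose: 18 g/L × 0.627 L = 11.29 g
L-methionine: 5.33 mmol/L × 149.2 g/mol × 0.627 L ÷ 1000 = 0.50 g

fructose 5.28 g; boric acid 17.94 mg; arabinose 11.29 g; L-methionine 0.50 g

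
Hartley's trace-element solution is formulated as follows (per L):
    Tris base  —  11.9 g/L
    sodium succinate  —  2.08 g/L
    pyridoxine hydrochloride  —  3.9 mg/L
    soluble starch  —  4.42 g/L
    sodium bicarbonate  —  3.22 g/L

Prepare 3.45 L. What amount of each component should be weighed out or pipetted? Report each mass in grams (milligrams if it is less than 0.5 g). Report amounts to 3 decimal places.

Tris base 41.055 g; sodium succinate 7.176 g; pyridoxine hydrochloride 13.455 mg; soluble starch 15.249 g; sodium bicarbonate 11.109 g

Working volume: 3.45 L.
Tris base: 11.9 g/L × 3.45 L = 41.055 g
sodium succinate: 2.08 g/L × 3.45 L = 7.176 g
pyridoxine hydrochloride: 3.9 mg/L × 3.45 L = 13.455 mg
soluble starch: 4.42 g/L × 3.45 L = 15.249 g
sodium bicarbonate: 3.22 g/L × 3.45 L = 11.109 g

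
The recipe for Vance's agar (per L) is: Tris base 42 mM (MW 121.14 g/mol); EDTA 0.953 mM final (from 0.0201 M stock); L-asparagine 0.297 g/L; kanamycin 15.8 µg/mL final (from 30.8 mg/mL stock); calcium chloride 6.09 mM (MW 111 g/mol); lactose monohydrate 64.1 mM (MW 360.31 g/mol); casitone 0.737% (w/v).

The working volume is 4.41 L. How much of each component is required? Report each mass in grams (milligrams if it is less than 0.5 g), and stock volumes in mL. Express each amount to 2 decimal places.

Working volume: 4.41 L.
Tris base: 42 mmol/L × 121.14 g/mol × 4.41 L ÷ 1000 = 22.44 g
EDTA: V = C2·V2/C1 = 0.953 mM × 4410 mL ÷ 20.1 mM = 209.09 mL
L-asparagine: 0.297 g/L × 4.41 L = 1.31 g
kanamycin: V = C2·V2/C1 = 15.8 µg/mL × 4410 mL ÷ 30800 µg/mL = 2.26 mL
calcium chloride: 6.09 mmol/L × 111 g/mol × 4.41 L ÷ 1000 = 2.98 g
lactose monohydrate: 64.1 mmol/L × 360.31 g/mol × 4.41 L ÷ 1000 = 101.85 g
casitone: 0.737% w/v = 7.37 g/L → 7.37 × 4.41 L = 32.50 g

Tris base 22.44 g; EDTA 209.09 mL; L-asparagine 1.31 g; kanamycin 2.26 mL; calcium chloride 2.98 g; lactose monohydrate 101.85 g; casitone 32.50 g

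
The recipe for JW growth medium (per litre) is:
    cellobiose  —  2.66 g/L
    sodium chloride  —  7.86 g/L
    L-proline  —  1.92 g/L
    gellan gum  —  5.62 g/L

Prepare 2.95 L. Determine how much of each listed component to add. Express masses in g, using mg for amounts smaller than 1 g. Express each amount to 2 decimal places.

Scale factor relative to 1 L: 2.95.
cellobiose: 2.66 g/L × 2.95 L = 7.85 g
sodium chloride: 7.86 g/L × 2.95 L = 23.19 g
L-proline: 1.92 g/L × 2.95 L = 5.66 g
gellan gum: 5.62 g/L × 2.95 L = 16.58 g

cellobiose 7.85 g; sodium chloride 23.19 g; L-proline 5.66 g; gellan gum 16.58 g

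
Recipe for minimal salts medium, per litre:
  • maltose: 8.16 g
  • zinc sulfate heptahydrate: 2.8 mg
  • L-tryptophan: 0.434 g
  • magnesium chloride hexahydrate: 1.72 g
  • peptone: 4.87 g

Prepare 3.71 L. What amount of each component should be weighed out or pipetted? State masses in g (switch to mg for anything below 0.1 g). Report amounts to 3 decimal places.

Scale factor = 3710 mL / 1000 mL = 3.71.
maltose: 8.16 g × (3710 mL / 1000 mL) = 30.274 g
zinc sulfate heptahydrate: 2.8 mg × (3710 mL / 1000 mL) = 10.388 mg
L-tryptophan: 0.434 g × (3710 mL / 1000 mL) = 1.610 g
magnesium chloride hexahydrate: 1.72 g × (3710 mL / 1000 mL) = 6.381 g
peptone: 4.87 g × (3710 mL / 1000 mL) = 18.068 g

maltose 30.274 g; zinc sulfate heptahydrate 10.388 mg; L-tryptophan 1.610 g; magnesium chloride hexahydrate 6.381 g; peptone 18.068 g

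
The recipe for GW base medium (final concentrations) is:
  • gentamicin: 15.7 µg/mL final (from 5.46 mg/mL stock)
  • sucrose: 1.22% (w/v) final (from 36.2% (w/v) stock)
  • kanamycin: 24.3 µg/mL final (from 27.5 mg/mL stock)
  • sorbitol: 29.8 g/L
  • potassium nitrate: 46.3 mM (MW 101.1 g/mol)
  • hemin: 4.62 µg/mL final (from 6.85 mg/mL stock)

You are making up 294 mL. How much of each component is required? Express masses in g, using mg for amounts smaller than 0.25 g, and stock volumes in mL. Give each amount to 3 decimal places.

Target volume = 294 mL = 0.294 L.
gentamicin: V = C2·V2/C1 = 15.7 µg/mL × 294 mL ÷ 5460 µg/mL = 0.845 mL
sucrose: dilute stock: 1.22% ÷ 36.2% × 294 mL = 9.908 mL
kanamycin: V = C2·V2/C1 = 24.3 µg/mL × 294 mL ÷ 27500 µg/mL = 0.260 mL
sorbitol: 29.8 g/L × 0.294 L = 8.761 g
potassium nitrate: 46.3 mmol/L × 101.1 g/mol × 0.294 L ÷ 1000 = 1.376 g
hemin: V = C2·V2/C1 = 4.62 µg/mL × 294 mL ÷ 6850 µg/mL = 0.198 mL

gentamicin 0.845 mL; sucrose 9.908 mL; kanamycin 0.260 mL; sorbitol 8.761 g; potassium nitrate 1.376 g; hemin 0.198 mL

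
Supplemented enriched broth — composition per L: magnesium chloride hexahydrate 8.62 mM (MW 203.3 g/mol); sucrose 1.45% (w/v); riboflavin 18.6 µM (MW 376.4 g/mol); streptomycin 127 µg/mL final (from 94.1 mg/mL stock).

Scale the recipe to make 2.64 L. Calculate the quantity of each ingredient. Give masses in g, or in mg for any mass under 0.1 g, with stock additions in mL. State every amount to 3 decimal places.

magnesium chloride hexahydrate 4.626 g; sucrose 38.280 g; riboflavin 18.483 mg; streptomycin 3.563 mL

Scale factor relative to 1 L: 2.64.
magnesium chloride hexahydrate: 8.62 mmol/L × 203.3 g/mol × 2.64 L ÷ 1000 = 4.626 g
sucrose: 1.45% w/v = 14.5 g/L → 14.5 × 2.64 L = 38.280 g
riboflavin: 18.6 µmol/L × 376.4 g/mol × 2.64 L ÷ 1000 = 18.483 mg
streptomycin: C1V1 = C2V2 → 127 µg/mL × 2640 mL ÷ 94100 µg/mL = 3.563 mL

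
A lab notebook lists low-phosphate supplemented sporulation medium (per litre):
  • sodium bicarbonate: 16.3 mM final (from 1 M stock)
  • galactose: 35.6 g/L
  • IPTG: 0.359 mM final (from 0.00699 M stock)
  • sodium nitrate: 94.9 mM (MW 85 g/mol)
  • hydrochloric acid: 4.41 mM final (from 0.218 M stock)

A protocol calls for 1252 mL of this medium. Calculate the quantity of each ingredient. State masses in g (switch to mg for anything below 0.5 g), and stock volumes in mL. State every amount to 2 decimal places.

Scale factor relative to 1 L: 1.252.
sodium bicarbonate: dilute stock: 16.3 mM × 1252 mL ÷ 1000 mM = 20.41 mL
galactose: 35.6 g/L × 1.252 L = 44.57 g
IPTG: dilute stock: 0.359 mM × 1252 mL ÷ 6.99 mM = 64.30 mL
sodium nitrate: 94.9 mmol/L × 85 g/mol × 1.252 L ÷ 1000 = 10.10 g
hydrochloric acid: V = C2·V2/C1 = 4.41 mM × 1252 mL ÷ 218 mM = 25.33 mL

sodium bicarbonate 20.41 mL; galactose 44.57 g; IPTG 64.30 mL; sodium nitrate 10.10 g; hydrochloric acid 25.33 mL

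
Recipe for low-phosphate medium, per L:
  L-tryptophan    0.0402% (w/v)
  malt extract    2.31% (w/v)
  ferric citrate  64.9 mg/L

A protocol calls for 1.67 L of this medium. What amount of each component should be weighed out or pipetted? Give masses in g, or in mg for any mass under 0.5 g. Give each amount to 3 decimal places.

L-tryptophan 0.671 g; malt extract 38.577 g; ferric citrate 108.383 mg

Scale factor relative to 1 L: 1.67.
L-tryptophan: 0.0402% w/v = 0.402 g/L → 0.402 × 1.67 L = 0.671 g
malt extract: 2.31 g per 100 mL × 1670 mL ÷ 100 = 38.577 g
ferric citrate: 64.9 mg/L × 1.67 L = 108.383 mg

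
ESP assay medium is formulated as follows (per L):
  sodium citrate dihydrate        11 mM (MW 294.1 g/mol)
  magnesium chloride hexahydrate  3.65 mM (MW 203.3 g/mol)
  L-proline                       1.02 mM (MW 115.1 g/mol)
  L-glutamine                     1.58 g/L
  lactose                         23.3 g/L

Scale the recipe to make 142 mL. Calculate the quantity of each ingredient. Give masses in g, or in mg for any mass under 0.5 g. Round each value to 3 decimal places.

sodium citrate dihydrate 459.384 mg; magnesium chloride hexahydrate 105.370 mg; L-proline 16.671 mg; L-glutamine 224.360 mg; lactose 3.309 g

Target volume = 142 mL = 0.142 L.
sodium citrate dihydrate: 11 mmol/L × 294.1 mg/mmol × 0.142 L = 459.384 mg
magnesium chloride hexahydrate: 3.65 mmol/L × 203.3 mg/mmol × 0.142 L = 105.370 mg
L-proline: 1.02 mmol/L × 115.1 mg/mmol × 0.142 L = 16.671 mg
L-glutamine: 1.58 g/L × 0.142 L = 0.22436 g = 224.360 mg
lactose: 23.3 g/L × 0.142 L = 3.309 g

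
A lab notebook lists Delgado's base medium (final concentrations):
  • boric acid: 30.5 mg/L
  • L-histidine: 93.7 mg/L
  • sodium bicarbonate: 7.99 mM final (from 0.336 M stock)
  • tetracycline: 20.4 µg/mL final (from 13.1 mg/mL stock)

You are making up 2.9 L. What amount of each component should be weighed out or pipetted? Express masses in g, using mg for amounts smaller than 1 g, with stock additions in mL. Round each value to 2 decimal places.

boric acid 88.45 mg; L-histidine 271.73 mg; sodium bicarbonate 68.96 mL; tetracycline 4.52 mL

Scale factor relative to 1 L: 2.9.
boric acid: 30.5 mg/L × 2.9 L = 88.45 mg
L-histidine: 93.7 mg/L × 2.9 L = 271.73 mg
sodium bicarbonate: dilute stock: 7.99 mM × 2900 mL ÷ 336 mM = 68.96 mL
tetracycline: C1V1 = C2V2 → 20.4 µg/mL × 2900 mL ÷ 13100 µg/mL = 4.52 mL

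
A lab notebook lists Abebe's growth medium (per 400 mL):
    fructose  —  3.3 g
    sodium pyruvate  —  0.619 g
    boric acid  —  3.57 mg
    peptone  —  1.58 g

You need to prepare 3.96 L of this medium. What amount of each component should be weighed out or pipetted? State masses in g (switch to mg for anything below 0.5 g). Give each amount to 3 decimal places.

Scale factor = 3960 mL / 400 mL = 9.9.
fructose: 3.3 g × (3960 mL / 400 mL) = 32.670 g
sodium pyruvate: 0.619 g × (3960 mL / 400 mL) = 6.128 g
boric acid: 3.57 mg × (3960 mL / 400 mL) = 35.343 mg
peptone: 1.58 g × (3960 mL / 400 mL) = 15.642 g

fructose 32.670 g; sodium pyruvate 6.128 g; boric acid 35.343 mg; peptone 15.642 g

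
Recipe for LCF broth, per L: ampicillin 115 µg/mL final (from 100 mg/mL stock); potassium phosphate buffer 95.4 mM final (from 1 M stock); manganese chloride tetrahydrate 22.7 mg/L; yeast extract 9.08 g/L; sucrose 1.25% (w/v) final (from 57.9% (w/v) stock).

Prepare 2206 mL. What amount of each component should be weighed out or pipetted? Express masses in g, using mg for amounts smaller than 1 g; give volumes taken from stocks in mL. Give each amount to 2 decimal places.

ampicillin 2.54 mL; potassium phosphate buffer 210.45 mL; manganese chloride tetrahydrate 50.08 mg; yeast extract 20.03 g; sucrose 47.63 mL

Working volume: 2206 mL = 2.206 L.
ampicillin: V = C2·V2/C1 = 115 µg/mL × 2206 mL ÷ 100000 µg/mL = 2.54 mL
potassium phosphate buffer: C1V1 = C2V2 → 95.4 mM × 2206 mL ÷ 1000 mM = 210.45 mL
manganese chloride tetrahydrate: 22.7 mg/L × 2.206 L = 50.08 mg
yeast extract: 9.08 g/L × 2.206 L = 20.03 g
sucrose: dilute stock: 1.25% ÷ 57.9% × 2206 mL = 47.63 mL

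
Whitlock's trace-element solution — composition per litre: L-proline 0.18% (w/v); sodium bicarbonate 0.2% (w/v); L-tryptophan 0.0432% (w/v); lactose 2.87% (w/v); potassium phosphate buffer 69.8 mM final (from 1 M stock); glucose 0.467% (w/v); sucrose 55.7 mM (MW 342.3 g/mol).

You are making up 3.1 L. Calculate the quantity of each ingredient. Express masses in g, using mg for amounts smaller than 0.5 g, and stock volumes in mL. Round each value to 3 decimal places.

L-proline 5.580 g; sodium bicarbonate 6.200 g; L-tryptophan 1.339 g; lactose 88.970 g; potassium phosphate buffer 216.380 mL; glucose 14.477 g; sucrose 59.105 g

Scale factor relative to 1 L: 3.1.
L-proline: 0.18 g per 100 mL × 3100 mL ÷ 100 = 5.580 g
sodium bicarbonate: 0.2% w/v = 2 g/L → 2 × 3.1 L = 6.200 g
L-tryptophan: 0.0432% w/v = 0.432 g/L → 0.432 × 3.1 L = 1.339 g
lactose: 2.87% w/v = 28.7 g/L → 28.7 × 3.1 L = 88.970 g
potassium phosphate buffer: dilute stock: 69.8 mM × 3100 mL ÷ 1000 mM = 216.380 mL
glucose: 0.467% w/v = 4.67 g/L → 4.67 × 3.1 L = 14.477 g
sucrose: 55.7 mmol/L × 342.3 g/mol × 3.1 L ÷ 1000 = 59.105 g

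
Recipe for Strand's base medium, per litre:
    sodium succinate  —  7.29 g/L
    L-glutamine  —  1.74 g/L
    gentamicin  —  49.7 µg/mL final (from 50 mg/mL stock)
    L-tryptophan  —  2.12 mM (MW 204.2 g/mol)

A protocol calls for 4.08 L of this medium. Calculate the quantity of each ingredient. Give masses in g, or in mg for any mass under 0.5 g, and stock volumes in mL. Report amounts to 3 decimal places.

sodium succinate 29.743 g; L-glutamine 7.099 g; gentamicin 4.056 mL; L-tryptophan 1.766 g

Scale factor relative to 1 L: 4.08.
sodium succinate: 7.29 g/L × 4.08 L = 29.743 g
L-glutamine: 1.74 g/L × 4.08 L = 7.099 g
gentamicin: dilute stock: 49.7 µg/mL × 4080 mL ÷ 50000 µg/mL = 4.056 mL
L-tryptophan: 2.12 mmol/L × 204.2 g/mol × 4.08 L ÷ 1000 = 1.766 g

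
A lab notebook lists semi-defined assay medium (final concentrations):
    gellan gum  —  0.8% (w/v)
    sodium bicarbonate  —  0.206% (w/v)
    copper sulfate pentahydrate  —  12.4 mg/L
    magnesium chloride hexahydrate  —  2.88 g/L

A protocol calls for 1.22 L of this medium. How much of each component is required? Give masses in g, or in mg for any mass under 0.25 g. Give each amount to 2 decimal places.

gellan gum 9.76 g; sodium bicarbonate 2.51 g; copper sulfate pentahydrate 15.13 mg; magnesium chloride hexahydrate 3.51 g

Working volume: 1.22 L.
gellan gum: 0.8 g per 100 mL × 1220 mL ÷ 100 = 9.76 g
sodium bicarbonate: 0.206% w/v = 2.06 g/L → 2.06 × 1.22 L = 2.51 g
copper sulfate pentahydrate: 12.4 mg/L × 1.22 L = 15.13 mg
magnesium chloride hexahydrate: 2.88 g/L × 1.22 L = 3.51 g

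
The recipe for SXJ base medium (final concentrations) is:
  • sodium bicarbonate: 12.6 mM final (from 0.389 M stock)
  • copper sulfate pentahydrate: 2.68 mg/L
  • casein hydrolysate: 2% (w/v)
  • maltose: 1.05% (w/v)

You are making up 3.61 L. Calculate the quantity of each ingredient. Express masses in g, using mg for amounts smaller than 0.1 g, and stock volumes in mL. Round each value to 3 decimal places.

Working volume: 3.61 L.
sodium bicarbonate: V = C2·V2/C1 = 12.6 mM × 3610 mL ÷ 389 mM = 116.931 mL
copper sulfate pentahydrate: 2.68 mg/L × 3.61 L = 9.675 mg
casein hydrolysate: 2% w/v = 20 g/L → 20 × 3.61 L = 72.200 g
maltose: 1.05 g per 100 mL × 3610 mL ÷ 100 = 37.905 g

sodium bicarbonate 116.931 mL; copper sulfate pentahydrate 9.675 mg; casein hydrolysate 72.200 g; maltose 37.905 g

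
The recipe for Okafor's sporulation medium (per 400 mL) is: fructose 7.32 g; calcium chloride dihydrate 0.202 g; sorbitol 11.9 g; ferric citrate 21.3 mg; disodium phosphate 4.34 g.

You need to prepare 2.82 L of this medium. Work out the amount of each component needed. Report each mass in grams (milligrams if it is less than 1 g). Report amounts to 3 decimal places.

Scale factor = 2820 mL / 400 mL = 7.05.
fructose: 7.32 g × (2820 mL / 400 mL) = 51.606 g
calcium chloride dihydrate: 0.202 g × (2820 mL / 400 mL) = 1.424 g
sorbitol: 11.9 g × (2820 mL / 400 mL) = 83.895 g
ferric citrate: 21.3 mg × (2820 mL / 400 mL) = 150.165 mg
disodium phosphate: 4.34 g × (2820 mL / 400 mL) = 30.597 g

fructose 51.606 g; calcium chloride dihydrate 1.424 g; sorbitol 83.895 g; ferric citrate 150.165 mg; disodium phosphate 30.597 g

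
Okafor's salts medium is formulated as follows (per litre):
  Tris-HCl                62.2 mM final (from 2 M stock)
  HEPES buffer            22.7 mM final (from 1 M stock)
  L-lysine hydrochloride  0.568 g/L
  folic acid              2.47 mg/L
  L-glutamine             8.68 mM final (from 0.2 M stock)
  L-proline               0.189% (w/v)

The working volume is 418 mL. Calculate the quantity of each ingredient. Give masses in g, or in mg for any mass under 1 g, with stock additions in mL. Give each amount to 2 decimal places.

Target volume = 418 mL = 0.418 L.
Tris-HCl: C1V1 = C2V2 → 62.2 mM × 418 mL ÷ 2000 mM = 13.00 mL
HEPES buffer: dilute stock: 22.7 mM × 418 mL ÷ 1000 mM = 9.49 mL
L-lysine hydrochloride: 0.568 g/L × 0.418 L = 0.237424 g = 237.42 mg
folic acid: 2.47 mg/L × 0.418 L = 1.03 mg
L-glutamine: dilute stock: 8.68 mM × 418 mL ÷ 200 mM = 18.14 mL
L-proline: 0.189% w/v = 1.89 g/L → 1.89 × 0.418 L = 0.79002 g = 790.02 mg

Tris-HCl 13.00 mL; HEPES buffer 9.49 mL; L-lysine hydrochloride 237.42 mg; folic acid 1.03 mg; L-glutamine 18.14 mL; L-proline 790.02 mg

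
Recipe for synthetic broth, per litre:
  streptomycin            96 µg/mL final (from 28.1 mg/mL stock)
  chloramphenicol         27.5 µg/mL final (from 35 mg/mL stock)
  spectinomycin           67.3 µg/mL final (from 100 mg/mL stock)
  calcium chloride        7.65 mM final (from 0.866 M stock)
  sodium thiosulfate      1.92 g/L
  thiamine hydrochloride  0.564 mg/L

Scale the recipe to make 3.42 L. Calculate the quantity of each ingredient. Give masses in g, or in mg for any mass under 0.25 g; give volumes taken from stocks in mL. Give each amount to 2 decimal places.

streptomycin 11.68 mL; chloramphenicol 2.69 mL; spectinomycin 2.30 mL; calcium chloride 30.21 mL; sodium thiosulfate 6.57 g; thiamine hydrochloride 1.93 mg

Working volume: 3.42 L.
streptomycin: dilute stock: 96 µg/mL × 3420 mL ÷ 28100 µg/mL = 11.68 mL
chloramphenicol: dilute stock: 27.5 µg/mL × 3420 mL ÷ 35000 µg/mL = 2.69 mL
spectinomycin: V = C2·V2/C1 = 67.3 µg/mL × 3420 mL ÷ 100000 µg/mL = 2.30 mL
calcium chloride: C1V1 = C2V2 → 7.65 mM × 3420 mL ÷ 866 mM = 30.21 mL
sodium thiosulfate: 1.92 g/L × 3.42 L = 6.57 g
thiamine hydrochloride: 0.564 mg/L × 3.42 L = 1.93 mg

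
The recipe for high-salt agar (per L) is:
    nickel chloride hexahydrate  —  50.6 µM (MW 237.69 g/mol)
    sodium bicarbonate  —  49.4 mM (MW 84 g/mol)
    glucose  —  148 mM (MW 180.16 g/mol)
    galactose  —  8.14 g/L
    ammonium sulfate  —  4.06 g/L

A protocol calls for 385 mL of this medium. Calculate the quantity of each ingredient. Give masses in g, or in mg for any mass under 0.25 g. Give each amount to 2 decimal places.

nickel chloride hexahydrate 4.63 mg; sodium bicarbonate 1.60 g; glucose 10.27 g; galactose 3.13 g; ammonium sulfate 1.56 g

Working volume: 385 mL = 0.385 L.
nickel chloride hexahydrate: 50.6 µmol/L × 237.69 g/mol × 0.385 L ÷ 1000 = 4.63 mg
sodium bicarbonate: 49.4 mmol/L × 84 g/mol × 0.385 L ÷ 1000 = 1.60 g
glucose: 148 mmol/L × 180.16 g/mol × 0.385 L ÷ 1000 = 10.27 g
galactose: 8.14 g/L × 0.385 L = 3.13 g
ammonium sulfate: 4.06 g/L × 0.385 L = 1.56 g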